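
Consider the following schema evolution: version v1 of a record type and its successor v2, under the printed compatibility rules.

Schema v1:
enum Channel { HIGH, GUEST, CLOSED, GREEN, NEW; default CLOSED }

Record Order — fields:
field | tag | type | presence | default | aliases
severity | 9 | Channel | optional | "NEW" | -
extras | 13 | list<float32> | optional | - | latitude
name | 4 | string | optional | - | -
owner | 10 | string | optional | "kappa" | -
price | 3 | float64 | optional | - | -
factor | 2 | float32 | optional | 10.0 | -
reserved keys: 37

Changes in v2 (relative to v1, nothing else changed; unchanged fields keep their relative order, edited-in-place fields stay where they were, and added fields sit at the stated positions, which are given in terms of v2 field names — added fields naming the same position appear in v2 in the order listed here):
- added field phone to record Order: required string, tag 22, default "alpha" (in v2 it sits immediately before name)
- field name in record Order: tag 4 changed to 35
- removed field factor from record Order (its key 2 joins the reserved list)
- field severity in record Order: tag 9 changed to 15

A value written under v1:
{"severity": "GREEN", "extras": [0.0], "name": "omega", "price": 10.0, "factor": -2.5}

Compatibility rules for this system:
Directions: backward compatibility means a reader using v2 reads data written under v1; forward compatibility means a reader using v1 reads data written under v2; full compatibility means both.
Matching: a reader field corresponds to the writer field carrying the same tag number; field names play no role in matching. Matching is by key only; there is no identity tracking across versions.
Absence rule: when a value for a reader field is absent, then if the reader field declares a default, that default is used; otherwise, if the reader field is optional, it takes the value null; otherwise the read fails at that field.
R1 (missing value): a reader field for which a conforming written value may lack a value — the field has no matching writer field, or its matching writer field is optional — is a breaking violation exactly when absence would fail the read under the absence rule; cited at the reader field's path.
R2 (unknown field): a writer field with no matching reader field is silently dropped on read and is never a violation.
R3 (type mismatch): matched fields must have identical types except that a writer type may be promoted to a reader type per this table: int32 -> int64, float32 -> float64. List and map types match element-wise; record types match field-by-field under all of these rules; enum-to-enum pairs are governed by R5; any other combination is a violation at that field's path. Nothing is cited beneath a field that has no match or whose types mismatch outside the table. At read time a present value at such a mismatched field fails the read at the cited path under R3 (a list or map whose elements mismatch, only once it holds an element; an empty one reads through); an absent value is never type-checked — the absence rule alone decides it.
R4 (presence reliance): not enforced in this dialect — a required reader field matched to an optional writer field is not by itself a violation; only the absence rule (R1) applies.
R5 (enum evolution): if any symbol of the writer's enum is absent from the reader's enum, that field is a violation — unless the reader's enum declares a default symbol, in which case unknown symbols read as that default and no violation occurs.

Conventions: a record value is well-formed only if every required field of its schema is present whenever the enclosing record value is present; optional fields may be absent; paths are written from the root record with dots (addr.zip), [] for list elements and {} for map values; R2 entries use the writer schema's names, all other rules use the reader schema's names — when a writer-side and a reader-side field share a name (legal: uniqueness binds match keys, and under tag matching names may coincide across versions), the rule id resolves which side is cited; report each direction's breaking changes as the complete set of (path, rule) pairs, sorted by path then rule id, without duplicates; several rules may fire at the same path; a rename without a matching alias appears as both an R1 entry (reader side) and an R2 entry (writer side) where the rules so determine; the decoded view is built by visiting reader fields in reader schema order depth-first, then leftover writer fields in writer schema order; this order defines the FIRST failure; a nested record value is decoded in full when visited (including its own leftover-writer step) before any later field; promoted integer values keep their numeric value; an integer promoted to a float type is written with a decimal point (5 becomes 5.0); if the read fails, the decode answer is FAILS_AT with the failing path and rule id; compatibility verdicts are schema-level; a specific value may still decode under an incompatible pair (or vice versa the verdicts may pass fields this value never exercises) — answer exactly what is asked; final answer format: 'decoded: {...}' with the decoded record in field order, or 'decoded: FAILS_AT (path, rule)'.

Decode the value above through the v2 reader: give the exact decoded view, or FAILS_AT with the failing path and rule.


decoded: {"severity": "NEW", "extras": [0.0], "phone": "alpha", "name": null, "owner": "kappa", "price": 10.0}

the writer's type comes first in each Order pair
decode (reader v2):
  severity := "NEW" (no value, default fills)
  extras := [0.0]
  phone := "alpha" (no value, default fills)
  name := null (not supplied -> null)
  owner := "kappa" (no value, default fills)
  price := 10.0
  writer severity: unmatched, discarded
  writer name: unmatched, discarded
  writer factor: unmatched, discarded
  => decoded: {"severity": "NEW", "extras": [0.0], "phone": "alpha", "name": null, "owner": "kappa", "price": 10.0}


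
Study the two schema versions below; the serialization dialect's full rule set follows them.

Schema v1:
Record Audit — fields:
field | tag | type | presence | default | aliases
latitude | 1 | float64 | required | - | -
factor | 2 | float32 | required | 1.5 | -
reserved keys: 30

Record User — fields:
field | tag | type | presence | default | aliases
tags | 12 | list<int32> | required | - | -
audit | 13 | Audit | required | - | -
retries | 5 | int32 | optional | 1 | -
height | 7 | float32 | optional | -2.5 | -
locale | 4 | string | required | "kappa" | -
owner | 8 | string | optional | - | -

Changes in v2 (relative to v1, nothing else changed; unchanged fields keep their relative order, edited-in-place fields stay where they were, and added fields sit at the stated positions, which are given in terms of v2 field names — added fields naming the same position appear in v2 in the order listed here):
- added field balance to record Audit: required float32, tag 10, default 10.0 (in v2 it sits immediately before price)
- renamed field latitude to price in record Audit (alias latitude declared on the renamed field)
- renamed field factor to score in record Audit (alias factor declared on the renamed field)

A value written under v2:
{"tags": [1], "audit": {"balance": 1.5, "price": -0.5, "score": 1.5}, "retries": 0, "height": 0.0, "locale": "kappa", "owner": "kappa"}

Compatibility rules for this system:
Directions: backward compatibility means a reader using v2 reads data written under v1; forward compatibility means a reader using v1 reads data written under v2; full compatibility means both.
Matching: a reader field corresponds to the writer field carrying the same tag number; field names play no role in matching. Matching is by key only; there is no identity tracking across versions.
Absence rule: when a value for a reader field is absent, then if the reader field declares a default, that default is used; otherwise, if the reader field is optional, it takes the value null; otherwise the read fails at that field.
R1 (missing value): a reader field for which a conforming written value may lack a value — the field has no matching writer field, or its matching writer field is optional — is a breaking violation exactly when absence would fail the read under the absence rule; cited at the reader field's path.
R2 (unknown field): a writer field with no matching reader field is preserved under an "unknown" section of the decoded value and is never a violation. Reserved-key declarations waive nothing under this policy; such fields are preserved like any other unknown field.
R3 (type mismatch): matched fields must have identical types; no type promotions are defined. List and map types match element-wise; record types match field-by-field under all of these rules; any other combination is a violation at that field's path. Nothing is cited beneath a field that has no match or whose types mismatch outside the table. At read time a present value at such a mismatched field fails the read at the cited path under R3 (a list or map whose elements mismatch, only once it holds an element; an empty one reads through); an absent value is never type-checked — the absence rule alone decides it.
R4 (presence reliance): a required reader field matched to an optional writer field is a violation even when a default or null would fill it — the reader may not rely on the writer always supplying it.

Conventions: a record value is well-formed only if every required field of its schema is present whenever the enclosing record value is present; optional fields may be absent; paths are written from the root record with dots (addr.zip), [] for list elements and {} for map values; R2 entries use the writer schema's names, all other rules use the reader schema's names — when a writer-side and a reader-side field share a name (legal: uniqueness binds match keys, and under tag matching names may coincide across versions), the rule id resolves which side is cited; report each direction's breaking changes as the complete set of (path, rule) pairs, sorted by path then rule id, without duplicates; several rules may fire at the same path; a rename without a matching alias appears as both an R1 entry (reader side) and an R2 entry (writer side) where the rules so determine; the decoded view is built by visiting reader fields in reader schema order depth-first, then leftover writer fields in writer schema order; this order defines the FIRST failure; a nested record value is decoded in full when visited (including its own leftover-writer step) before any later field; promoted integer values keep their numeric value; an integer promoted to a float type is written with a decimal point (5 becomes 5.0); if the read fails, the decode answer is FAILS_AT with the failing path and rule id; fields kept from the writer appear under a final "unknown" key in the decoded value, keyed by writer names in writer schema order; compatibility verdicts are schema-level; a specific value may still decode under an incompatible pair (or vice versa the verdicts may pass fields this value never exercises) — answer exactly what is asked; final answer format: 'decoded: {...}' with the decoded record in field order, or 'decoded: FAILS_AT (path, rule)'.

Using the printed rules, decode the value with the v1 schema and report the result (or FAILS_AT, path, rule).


in User below, arrows point writer -> reader
decoding the User value with the v1 reader:
  tags := [1]
  audit.latitude := -0.5 (from writer price)
  audit.factor := 1.5 (from writer score)
  writer audit.balance: kept under "unknown"
  retries := 0
  height := 0.0
  locale := "kappa"
  owner := "kappa"
  => decoded: {"tags": [1], "audit": {"latitude": -0.5, "factor": 1.5, "unknown": {"balance": 1.5}}, "retries": 0, "height": 0.0, "locale": "kappa", "owner": "kappa"}
ruling out the remaining User differences:
  renamed field latitude to price in record Audit (alias latitude declared on the renamed field) -> fires no rule on User under this dialect and leaves the result unchanged
  renamed field factor to score in record Audit (alias factor declared on the renamed field) -> fires no rule on User under this dialect and leaves the result unchanged

decoded: {"tags": [1], "audit": {"latitude": -0.5, "factor": 1.5, "unknown": {"balance": 1.5}}, "retries": 0, "height": 0.0, "locale": "kappa", "owner": "kappa"}


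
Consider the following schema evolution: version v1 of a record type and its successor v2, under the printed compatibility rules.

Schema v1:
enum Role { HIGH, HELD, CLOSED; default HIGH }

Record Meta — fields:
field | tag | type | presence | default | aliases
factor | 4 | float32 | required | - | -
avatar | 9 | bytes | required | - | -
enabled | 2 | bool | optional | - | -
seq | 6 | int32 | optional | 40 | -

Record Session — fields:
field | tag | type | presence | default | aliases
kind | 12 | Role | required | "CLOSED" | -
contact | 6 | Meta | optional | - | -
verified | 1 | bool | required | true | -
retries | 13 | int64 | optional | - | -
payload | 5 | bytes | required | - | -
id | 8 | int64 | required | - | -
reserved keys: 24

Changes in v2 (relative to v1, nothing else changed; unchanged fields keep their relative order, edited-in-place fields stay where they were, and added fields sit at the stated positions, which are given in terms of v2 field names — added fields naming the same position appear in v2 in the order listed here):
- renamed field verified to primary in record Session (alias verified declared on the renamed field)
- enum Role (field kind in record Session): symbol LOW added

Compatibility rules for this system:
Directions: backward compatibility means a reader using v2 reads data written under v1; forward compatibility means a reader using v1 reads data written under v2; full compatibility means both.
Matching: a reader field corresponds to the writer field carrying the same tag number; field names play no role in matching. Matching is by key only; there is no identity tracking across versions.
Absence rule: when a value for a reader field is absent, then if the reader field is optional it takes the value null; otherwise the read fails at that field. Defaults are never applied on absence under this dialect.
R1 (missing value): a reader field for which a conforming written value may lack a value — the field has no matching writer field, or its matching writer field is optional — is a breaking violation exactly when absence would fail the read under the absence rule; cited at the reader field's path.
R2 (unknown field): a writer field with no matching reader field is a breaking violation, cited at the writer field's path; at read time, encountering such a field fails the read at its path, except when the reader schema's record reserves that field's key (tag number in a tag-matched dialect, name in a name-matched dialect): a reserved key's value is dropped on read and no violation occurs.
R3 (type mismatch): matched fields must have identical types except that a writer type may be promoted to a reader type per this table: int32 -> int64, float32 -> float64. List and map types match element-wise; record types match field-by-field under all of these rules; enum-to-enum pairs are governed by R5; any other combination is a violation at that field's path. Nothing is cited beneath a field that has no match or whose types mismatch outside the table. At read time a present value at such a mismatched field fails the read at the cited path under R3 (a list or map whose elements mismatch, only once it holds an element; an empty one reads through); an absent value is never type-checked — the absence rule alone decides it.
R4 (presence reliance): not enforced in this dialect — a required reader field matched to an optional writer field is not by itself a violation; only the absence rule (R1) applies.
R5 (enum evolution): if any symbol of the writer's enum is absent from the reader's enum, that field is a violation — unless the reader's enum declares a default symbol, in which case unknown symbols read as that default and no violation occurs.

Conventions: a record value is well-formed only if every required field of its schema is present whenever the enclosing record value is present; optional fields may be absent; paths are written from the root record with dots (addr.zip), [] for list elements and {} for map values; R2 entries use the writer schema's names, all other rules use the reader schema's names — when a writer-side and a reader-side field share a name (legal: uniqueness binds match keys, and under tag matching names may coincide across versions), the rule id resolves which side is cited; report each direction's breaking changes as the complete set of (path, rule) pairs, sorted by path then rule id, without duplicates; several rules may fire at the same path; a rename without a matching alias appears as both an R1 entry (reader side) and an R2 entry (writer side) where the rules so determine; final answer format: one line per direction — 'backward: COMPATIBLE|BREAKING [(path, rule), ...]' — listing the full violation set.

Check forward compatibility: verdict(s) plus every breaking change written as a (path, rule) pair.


the writer's type comes first in each Session pair
forward on Session — v1 reading data written by v2:
  kind: paired with writer kind (Role -> Role; writer required)
  contact: paired with writer contact (Meta -> Meta; writer optional)
  verified: paired with writer primary (bool -> bool; writer required)
  retries: paired with writer retries (int64 -> int64; writer optional)
  payload: paired with writer payload (bytes -> bytes; writer required)
  id: paired with writer id (int64 -> int64; writer required)
  contact.factor: paired with writer contact.factor (float32 -> float32; writer required)
  contact.avatar: paired with writer contact.avatar (bytes -> bytes; writer required)
  contact.enabled: paired with writer contact.enabled (bool -> bool; writer optional)
  contact.seq: paired with writer contact.seq (int32 -> int32; writer optional)
  => no violations; forward on Session: COMPATIBLE
remaining Session differences; none change what is asked:
  renamed field verified to primary in record Session (alias verified declared on the renamed field) -> fires no rule on Session, leaving the asked answer as it is
  enum Role (field kind in record Session): symbol LOW added -> fires no rule on Session, leaving the asked answer as it is

forward: COMPATIBLE []


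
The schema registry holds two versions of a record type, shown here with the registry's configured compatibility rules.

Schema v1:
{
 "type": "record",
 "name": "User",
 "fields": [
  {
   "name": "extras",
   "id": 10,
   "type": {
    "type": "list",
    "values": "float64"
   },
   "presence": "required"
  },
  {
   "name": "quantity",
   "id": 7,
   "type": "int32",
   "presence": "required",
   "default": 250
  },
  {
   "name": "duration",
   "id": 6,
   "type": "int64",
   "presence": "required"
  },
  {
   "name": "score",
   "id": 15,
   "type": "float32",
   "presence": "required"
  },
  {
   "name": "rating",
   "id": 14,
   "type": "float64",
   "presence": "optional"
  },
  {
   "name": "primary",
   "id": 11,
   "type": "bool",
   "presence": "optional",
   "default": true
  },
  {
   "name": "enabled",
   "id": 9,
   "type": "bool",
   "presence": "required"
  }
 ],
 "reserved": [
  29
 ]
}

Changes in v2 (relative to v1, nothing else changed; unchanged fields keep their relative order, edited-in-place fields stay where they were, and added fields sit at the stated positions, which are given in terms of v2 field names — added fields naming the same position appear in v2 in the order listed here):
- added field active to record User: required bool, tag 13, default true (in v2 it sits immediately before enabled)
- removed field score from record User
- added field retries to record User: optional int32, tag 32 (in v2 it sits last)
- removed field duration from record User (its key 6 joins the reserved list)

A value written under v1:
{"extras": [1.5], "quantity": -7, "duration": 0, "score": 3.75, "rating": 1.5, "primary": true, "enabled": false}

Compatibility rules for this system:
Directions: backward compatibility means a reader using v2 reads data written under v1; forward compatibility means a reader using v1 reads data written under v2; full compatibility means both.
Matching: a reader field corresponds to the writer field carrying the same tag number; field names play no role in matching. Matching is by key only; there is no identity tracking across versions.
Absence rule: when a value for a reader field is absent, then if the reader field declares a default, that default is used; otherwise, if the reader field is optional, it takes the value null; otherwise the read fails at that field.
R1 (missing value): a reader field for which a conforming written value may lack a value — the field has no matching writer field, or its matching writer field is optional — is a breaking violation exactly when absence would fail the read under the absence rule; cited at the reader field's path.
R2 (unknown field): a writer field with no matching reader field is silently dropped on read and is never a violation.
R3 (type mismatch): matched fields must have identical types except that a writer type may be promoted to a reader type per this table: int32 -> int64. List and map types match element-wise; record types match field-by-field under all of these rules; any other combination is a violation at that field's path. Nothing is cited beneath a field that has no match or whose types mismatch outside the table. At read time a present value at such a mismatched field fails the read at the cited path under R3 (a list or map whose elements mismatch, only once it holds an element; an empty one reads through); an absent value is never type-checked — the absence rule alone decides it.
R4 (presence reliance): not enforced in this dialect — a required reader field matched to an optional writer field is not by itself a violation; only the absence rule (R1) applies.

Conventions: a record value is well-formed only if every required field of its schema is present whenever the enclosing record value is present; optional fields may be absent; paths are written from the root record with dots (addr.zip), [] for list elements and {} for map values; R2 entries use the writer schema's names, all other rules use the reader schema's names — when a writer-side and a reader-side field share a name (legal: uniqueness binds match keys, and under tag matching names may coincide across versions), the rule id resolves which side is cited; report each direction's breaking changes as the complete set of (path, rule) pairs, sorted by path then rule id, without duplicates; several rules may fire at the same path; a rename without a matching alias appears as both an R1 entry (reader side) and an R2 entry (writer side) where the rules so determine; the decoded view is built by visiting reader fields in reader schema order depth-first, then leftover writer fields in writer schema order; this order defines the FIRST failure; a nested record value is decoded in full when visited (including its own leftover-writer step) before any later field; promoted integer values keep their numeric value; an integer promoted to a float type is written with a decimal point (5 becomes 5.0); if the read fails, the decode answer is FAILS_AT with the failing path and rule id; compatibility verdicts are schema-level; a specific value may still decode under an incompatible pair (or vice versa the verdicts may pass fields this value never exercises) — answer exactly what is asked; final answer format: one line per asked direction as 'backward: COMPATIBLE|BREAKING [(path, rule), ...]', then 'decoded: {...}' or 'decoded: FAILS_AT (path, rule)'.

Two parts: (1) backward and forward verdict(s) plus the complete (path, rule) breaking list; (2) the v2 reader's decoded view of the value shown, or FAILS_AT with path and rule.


backward: COMPATIBLE []; forward: BREAKING [(duration, R1), (score, R1)]; decoded: {"extras": [1.5], "quantity": -7, "rating": 1.5, "primary": true, "active": true, "enabled": false, "retries": null}

the writer's type comes first in each User pair
backward analysis of User with v2 as reader and v1 as writer:
  list<float64> -> list<float64>, writer required: extras aligns to extras
  int32 -> int32, writer required: quantity aligns to quantity
  float64 -> float64, writer optional: rating aligns to rating
  bool -> bool, writer optional: primary aligns to primary
  no writer field matches reader active
  bool -> bool, writer required: enabled aligns to enabled
  no writer field matches reader retries
  writer duration: unknown to reader
  writer score: unknown to reader
  => no violations; backward on User: COMPATIBLE
forward analysis of User with v1 as reader and v2 as writer:
  list<float64> -> list<float64>, writer required: extras aligns to extras
  int32 -> int32, writer required: quantity aligns to quantity
  no writer field matches reader duration
  no writer field matches reader score
  float64 -> float64, writer optional: rating aligns to rating
  bool -> bool, writer optional: primary aligns to primary
  bool -> bool, writer required: enabled aligns to enabled
  writer active: unknown to reader
  writer retries: unknown to reader
  R1 fires at duration
  R1 fires at score
  => forward: BREAKING (2)
migrating the User value to v2:
  extras := [1.5]
  quantity := -7
  rating := 1.5
  primary := true
  active := true (absent -> default)
  enabled := false
  retries := null (absent, optional -> null)
  writer duration: unknown -> dropped
  writer score: unknown -> dropped
  => decoded: {"extras": [1.5], "quantity": -7, "rating": 1.5, "primary": true, "active": true, "enabled": false, "retries": null}


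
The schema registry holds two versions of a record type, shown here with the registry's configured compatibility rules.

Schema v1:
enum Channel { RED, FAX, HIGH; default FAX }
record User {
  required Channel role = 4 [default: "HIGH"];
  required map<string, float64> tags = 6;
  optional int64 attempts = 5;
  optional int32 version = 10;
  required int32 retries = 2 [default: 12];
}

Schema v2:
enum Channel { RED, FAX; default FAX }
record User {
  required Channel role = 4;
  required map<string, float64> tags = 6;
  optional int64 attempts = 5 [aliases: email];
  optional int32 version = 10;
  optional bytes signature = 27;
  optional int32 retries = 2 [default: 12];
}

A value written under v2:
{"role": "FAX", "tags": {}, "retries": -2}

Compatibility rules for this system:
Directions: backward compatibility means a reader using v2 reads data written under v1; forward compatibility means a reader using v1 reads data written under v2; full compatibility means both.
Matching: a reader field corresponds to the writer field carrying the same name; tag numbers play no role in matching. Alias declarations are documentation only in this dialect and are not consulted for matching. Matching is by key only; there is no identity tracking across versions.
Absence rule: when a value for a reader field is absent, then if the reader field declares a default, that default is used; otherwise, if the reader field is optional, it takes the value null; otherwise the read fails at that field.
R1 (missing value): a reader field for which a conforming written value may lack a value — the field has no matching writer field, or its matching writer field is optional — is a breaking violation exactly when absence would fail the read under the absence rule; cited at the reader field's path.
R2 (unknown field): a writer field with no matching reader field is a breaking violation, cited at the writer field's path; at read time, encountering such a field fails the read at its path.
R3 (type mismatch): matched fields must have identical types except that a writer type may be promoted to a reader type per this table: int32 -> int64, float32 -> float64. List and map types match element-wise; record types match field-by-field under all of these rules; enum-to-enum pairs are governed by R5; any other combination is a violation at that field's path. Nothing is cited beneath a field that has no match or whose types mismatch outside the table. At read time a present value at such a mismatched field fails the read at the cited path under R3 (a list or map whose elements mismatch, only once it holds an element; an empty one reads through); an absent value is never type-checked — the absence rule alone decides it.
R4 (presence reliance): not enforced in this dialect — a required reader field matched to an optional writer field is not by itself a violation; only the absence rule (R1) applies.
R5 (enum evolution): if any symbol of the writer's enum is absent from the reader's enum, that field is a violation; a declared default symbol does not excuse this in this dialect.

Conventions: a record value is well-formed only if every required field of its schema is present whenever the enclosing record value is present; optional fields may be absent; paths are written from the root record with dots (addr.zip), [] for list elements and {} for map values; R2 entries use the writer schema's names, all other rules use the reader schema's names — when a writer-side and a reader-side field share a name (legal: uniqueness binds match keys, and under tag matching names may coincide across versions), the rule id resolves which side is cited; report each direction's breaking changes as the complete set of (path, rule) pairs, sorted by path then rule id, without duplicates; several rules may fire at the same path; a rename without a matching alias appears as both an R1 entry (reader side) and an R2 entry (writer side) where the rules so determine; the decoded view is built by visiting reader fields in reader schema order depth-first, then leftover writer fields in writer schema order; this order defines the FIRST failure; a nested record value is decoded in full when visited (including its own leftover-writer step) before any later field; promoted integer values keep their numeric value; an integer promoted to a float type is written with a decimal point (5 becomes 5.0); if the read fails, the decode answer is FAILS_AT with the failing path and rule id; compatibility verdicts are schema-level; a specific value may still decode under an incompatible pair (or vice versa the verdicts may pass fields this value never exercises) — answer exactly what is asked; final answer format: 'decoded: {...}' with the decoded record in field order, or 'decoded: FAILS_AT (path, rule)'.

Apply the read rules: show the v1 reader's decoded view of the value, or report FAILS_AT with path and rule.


decoded: {"role": "FAX", "tags": {}, "attempts": null, "version": null, "retries": -2}

each type pair in User: writer, then reader
decode (reader v1):
  role := "FAX"
  tags := {}
  attempts := null (absent, optional -> null)
  version := null (absent, optional -> null)
  retries := -2
  => decoded: {"role": "FAX", "tags": {}, "attempts": null, "version": null, "retries": -2}
ruling out the remaining User differences:
  field retries in record User: required changed to optional -> fires no rule on User under this dialect and leaves the result unchanged
  added field signature to record User: optional bytes, tag 27 (in v2 it sits immediately before retries) -> a verdict-level change on User — the shown value reads the same
  enum Channel (field role in record User): symbol HIGH removed (the field default referencing it is cleared) -> a verdict-level change on User — the shown value reads the same


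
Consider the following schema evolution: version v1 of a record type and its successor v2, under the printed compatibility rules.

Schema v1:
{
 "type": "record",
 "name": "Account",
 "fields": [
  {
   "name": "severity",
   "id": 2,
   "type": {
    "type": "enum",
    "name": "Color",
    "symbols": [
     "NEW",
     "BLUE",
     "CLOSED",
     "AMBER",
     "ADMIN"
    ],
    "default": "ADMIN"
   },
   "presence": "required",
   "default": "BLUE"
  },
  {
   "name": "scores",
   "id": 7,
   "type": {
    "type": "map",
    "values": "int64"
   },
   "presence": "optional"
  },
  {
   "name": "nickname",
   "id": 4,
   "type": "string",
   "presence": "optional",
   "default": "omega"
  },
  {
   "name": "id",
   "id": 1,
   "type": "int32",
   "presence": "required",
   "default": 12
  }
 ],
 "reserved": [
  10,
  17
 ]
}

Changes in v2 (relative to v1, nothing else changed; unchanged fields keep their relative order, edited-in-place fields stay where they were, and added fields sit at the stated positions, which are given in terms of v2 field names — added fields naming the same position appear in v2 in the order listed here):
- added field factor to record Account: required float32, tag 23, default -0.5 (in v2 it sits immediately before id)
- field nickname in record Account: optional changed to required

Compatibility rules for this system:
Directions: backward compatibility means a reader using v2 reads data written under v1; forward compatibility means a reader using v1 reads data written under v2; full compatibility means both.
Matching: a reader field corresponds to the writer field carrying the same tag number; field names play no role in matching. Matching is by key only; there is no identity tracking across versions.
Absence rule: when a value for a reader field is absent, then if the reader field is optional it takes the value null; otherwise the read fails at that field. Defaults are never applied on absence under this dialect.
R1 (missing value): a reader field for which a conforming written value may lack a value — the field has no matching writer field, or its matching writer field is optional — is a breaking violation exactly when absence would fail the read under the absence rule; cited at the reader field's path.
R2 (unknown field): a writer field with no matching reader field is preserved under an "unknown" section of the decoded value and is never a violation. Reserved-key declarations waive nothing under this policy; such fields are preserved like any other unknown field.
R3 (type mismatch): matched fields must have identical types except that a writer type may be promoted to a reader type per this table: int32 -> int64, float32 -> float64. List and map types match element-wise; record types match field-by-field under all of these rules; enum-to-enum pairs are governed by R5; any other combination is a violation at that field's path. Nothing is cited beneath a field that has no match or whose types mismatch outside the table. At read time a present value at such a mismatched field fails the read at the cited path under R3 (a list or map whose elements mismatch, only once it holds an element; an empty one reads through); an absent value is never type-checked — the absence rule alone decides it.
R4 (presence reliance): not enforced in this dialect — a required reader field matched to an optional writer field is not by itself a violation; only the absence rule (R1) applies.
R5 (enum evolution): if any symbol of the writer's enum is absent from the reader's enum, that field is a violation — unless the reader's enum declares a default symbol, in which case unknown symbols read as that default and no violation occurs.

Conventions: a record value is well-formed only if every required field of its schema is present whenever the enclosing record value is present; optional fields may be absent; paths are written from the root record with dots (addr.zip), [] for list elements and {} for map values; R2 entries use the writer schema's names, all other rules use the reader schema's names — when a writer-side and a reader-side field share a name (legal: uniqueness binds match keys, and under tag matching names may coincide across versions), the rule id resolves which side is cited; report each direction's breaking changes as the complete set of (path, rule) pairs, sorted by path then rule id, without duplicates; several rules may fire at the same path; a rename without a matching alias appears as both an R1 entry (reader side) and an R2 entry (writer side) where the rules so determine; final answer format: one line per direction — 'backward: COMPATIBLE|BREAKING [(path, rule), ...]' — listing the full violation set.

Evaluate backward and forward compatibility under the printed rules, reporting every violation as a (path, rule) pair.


the writer's type comes first in each Account pair
backward pass over Account, reader schema v2, writer schema v1:
  severity: paired with writer severity (Color -> Color; writer required)
  scores: paired with writer scores (map<string, int64> -> map<string, int64>; writer optional)
  nickname: paired with writer nickname (string -> string; writer optional)
  factor has no writer counterpart
  id: paired with writer id (int32 -> int32; writer required)
  rule R1 violated at factor
  rule R1 violated at nickname
  backward on Account therefore BREAKING (2)
forward pass over Account, reader schema v1, writer schema v2:
  severity: paired with writer severity (Color -> Color; writer required)
  scores: paired with writer scores (map<string, int64> -> map<string, int64>; writer optional)
  nickname: paired with writer nickname (string -> string; writer required)
  id: paired with writer id (int32 -> int32; writer required)
  writer factor: unknown to reader
  => no violations; forward on Account: COMPATIBLE

backward: BREAKING [(factor, R1), (nickname, R1)]; forward: COMPATIBLE []


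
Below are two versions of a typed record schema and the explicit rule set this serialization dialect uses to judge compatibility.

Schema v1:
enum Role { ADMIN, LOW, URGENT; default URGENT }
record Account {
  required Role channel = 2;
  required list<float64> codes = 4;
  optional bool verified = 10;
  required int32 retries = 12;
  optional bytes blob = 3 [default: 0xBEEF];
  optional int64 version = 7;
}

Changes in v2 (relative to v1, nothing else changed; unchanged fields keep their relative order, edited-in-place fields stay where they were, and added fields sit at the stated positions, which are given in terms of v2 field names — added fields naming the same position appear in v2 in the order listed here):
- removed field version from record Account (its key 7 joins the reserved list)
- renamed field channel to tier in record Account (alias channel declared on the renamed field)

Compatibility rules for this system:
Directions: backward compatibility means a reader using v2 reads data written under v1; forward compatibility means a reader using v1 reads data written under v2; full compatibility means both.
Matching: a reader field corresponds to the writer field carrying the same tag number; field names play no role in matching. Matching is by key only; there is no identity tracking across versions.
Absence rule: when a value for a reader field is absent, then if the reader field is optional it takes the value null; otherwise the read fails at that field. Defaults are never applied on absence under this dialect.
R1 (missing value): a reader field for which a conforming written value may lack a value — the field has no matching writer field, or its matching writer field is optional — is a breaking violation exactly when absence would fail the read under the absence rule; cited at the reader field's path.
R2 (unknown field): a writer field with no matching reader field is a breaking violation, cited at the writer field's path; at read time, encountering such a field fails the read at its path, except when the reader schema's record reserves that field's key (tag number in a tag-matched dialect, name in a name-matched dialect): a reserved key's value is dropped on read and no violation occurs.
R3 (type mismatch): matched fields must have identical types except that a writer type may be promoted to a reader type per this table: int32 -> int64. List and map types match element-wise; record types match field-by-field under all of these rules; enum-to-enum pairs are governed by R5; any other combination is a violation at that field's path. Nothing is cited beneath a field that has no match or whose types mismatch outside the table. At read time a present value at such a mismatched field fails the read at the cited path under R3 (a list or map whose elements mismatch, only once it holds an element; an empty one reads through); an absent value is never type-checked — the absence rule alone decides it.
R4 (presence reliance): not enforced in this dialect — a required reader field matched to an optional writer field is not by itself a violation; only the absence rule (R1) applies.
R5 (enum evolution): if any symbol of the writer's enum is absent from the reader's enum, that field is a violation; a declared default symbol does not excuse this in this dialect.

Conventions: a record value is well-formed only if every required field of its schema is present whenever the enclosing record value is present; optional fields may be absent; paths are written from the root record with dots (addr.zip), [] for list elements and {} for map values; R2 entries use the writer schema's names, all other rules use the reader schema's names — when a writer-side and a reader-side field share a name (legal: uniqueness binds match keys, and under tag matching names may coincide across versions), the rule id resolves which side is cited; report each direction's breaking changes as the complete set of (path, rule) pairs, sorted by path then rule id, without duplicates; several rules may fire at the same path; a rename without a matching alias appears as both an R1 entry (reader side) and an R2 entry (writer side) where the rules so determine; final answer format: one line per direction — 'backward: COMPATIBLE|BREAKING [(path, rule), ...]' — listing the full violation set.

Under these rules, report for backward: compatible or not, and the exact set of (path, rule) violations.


backward: COMPATIBLE []

the writer's type comes first in each Account pair
backward analysis of Account with v2 as reader and v1 as writer:
  tier: Role -> Role, writer required; from channel
  codes: list<float64> -> list<float64>, writer required; from codes
  verified: bool -> bool, writer optional; from verified
  retries: int32 -> int32, writer required; from retries
  blob: bytes -> bytes, writer optional; from blob
  writer version: unknown to reader
  => backward: COMPATIBLE
diffs on Account not affecting the asked answer:
  removed field version from record Account (its key 7 joins the reserved list) -> no rule fires on it in Account's dialect; the asked verdict holds
  renamed field channel to tier in record Account (alias channel declared on the renamed field) -> no rule fires on it in Account's dialect; the asked verdict holds
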